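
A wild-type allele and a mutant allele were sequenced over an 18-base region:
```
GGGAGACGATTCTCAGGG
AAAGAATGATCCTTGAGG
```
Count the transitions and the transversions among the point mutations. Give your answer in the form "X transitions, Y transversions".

10 transitions, 0 transversions

Mismatches (1-based):
position 1: G→A (purine→purine, transition)
position 2: G→A (purine→purine, transition)
position 3: G→A (purine→purine, transition)
position 4: A→G (purine→purine, transition)
position 5: G→A (purine→purine, transition)
position 7: C→T (pyrimidine→pyrimidine, transition)
position 11: T→C (pyrimidine→pyrimidine, transition)
position 14: C→T (pyrimidine→pyrimidine, transition)
position 15: A→G (purine→purine, transition)
position 16: G→A (purine→purine, transition)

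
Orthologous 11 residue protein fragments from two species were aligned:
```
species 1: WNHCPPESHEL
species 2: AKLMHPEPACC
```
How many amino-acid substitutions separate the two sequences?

Comparing position by position, 9 residues differ: 1 (W/A), 2 (N/K), 3 (H/L), 4 (C/M), 5 (P/H), 8 (S/P), 9 (H/A), 10 (E/C), 11 (L/C).

9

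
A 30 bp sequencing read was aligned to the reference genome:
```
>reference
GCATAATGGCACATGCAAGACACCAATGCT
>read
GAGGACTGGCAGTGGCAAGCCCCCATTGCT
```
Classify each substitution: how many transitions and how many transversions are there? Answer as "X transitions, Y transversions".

1 transition, 9 transversions

Mismatches (1-based):
site 2: C→A (pyrimidine→purine, transversion)
site 3: A→G (purine→purine, transition)
site 4: T→G (pyrimidine→purine, transversion)
site 6: A→C (purine→pyrimidine, transversion)
site 12: C→G (pyrimidine→purine, transversion)
site 13: A→T (purine→pyrimidine, transversion)
site 14: T→G (pyrimidine→purine, transversion)
site 20: A→C (purine→pyrimidine, transversion)
site 22: A→C (purine→pyrimidine, transversion)
site 26: A→T (purine→pyrimidine, transversion)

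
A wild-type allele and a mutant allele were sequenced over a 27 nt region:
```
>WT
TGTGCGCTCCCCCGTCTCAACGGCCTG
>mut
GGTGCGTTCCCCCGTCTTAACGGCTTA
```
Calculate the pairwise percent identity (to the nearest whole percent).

Mismatches at positions 1, 7, 18, 25, 27 (1-based): 5 of 27.
Identical positions: 22/27 = 81.48% → 81%.

81%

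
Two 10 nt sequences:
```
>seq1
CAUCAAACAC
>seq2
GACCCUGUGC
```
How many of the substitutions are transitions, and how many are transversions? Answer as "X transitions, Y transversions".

Transitions (purine↔purine or pyrimidine↔pyrimidine): 3 U→C, 7 A→G, 8 C→U, 9 A→G.
Transversions (purine↔pyrimidine): 1 C→G, 5 A→C, 6 A→U.

4 transitions, 3 transversions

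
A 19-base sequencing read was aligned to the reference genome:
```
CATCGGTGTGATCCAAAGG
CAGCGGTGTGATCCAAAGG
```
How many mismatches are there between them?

Mismatches (1-based): position 3: T→G.

1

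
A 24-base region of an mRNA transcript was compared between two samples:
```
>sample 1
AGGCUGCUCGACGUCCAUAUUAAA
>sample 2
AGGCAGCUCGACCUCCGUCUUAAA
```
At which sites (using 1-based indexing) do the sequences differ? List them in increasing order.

Differences at site 5 (U→A), site 13 (G→C), site 17 (A→G), site 19 (A→C).

5, 13, 17, 19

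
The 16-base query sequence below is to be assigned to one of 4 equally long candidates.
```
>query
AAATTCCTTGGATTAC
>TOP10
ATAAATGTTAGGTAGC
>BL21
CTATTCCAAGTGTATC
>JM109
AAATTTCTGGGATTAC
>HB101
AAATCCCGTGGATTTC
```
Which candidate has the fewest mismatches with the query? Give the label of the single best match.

JM109

TOP10 differs at 9 bases; BL21 differs at 8 bases; JM109 differs at 2 bases; HB101 differs at 3 bases. The closest is JM109.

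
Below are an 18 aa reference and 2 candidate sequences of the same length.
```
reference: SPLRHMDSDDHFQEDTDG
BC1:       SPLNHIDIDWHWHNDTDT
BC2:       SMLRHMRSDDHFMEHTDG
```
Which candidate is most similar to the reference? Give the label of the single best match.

BC2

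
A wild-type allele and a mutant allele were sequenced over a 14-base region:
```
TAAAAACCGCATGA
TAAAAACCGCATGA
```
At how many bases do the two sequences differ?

The two sequences are identical at every position.

0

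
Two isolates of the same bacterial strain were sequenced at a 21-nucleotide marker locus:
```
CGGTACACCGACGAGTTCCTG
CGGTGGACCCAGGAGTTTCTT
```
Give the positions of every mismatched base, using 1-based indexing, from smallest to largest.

5, 6, 10, 12, 18, 21

Scanning 1-based: 5: A/G; 6: C/G; 10: G/C; 12: C/G; 18: C/T; 21: G/T.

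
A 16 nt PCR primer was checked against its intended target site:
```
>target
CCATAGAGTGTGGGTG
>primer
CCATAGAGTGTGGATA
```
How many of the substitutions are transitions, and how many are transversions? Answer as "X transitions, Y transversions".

2 transitions, 0 transversions

Transitions (purine↔purine or pyrimidine↔pyrimidine): 14 G→A, 16 G→A.
Transversions (purine↔pyrimidine): none.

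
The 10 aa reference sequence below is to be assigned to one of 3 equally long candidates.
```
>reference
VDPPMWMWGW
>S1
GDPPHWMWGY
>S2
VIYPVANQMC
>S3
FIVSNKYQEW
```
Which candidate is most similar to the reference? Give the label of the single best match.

S1 differs at 3 residues; S2 differs at 8 residues; S3 differs at 9 residues. The closest is S1.

S1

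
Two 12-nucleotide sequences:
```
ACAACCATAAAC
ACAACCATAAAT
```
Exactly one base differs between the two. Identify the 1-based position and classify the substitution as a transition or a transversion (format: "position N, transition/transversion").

The sequences differ only at position 12: C→T (pyrimidine→pyrimidine), a transition.

position 12, transition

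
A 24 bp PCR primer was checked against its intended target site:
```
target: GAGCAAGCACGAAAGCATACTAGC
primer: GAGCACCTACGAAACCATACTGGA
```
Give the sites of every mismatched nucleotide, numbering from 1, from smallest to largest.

6, 7, 8, 15, 22, 24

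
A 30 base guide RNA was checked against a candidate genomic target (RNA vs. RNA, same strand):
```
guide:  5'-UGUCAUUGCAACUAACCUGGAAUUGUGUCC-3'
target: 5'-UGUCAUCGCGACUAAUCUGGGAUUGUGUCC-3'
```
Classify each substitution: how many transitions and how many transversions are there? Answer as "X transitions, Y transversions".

4 transitions, 0 transversions

Mismatches (1-based):
position 7: U→C (pyrimidine→pyrimidine, transition)
position 10: A→G (purine→purine, transition)
position 16: C→U (pyrimidine→pyrimidine, transition)
position 21: A→G (purine→purine, transition)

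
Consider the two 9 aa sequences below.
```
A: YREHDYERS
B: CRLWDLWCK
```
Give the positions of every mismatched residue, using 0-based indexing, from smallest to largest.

Scanning 0-based: 0: Y/C; 2: E/L; 3: H/W; 5: Y/L; 6: E/W; 7: R/C; 8: S/K.

0, 2, 3, 5, 6, 7, 8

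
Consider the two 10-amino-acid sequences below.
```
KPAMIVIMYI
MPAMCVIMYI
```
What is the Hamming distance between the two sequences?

The sequences differ at residues 1, 5 (1-based) — 2 in total.

2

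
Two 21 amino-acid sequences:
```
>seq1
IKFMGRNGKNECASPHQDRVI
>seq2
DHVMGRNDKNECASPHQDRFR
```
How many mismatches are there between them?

6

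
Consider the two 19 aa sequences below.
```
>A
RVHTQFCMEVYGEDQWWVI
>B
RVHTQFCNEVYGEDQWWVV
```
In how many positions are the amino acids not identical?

Comparing position by position, 2 positions differ: 8 (M/N), 19 (I/V).

2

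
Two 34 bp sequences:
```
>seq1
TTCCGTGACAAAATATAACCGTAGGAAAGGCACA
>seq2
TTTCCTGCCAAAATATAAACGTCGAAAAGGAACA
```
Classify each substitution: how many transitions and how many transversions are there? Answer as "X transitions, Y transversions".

2 transitions, 5 transversions

Mismatches (1-based):
position 3: C→T (pyrimidine→pyrimidine, transition)
position 5: G→C (purine→pyrimidine, transversion)
position 8: A→C (purine→pyrimidine, transversion)
position 19: C→A (pyrimidine→purine, transversion)
position 23: A→C (purine→pyrimidine, transversion)
position 25: G→A (purine→purine, transition)
position 31: C→A (pyrimidine→purine, transversion)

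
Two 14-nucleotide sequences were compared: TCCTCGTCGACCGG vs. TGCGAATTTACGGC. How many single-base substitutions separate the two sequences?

8

The sequences differ at positions 2, 4, 5, 6, 8, 9, 12, 14 (1-based) — 8 in total.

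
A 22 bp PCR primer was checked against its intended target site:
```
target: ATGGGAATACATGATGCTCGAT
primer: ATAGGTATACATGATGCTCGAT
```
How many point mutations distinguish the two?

2

Mismatches (1-based): base 3: G→A; base 6: A→T.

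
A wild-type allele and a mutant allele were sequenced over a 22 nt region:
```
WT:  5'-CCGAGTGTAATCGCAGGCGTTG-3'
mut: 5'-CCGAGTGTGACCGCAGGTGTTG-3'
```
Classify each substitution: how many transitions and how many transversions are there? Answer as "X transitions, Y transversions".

Mismatches (1-based):
position 9: A→G (purine→purine, transition)
position 11: T→C (pyrimidine→pyrimidine, transition)
position 18: C→T (pyrimidine→pyrimidine, transition)

3 transitions, 0 transversions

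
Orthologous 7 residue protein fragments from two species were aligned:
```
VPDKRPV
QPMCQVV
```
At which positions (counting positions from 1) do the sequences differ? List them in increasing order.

1, 3, 4, 5, 6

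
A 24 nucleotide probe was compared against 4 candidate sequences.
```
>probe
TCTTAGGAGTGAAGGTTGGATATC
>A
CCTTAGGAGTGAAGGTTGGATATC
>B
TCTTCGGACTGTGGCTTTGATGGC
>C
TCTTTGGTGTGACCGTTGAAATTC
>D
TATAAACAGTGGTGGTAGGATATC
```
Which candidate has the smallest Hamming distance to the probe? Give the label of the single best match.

A differs at 1 site; B differs at 8 sites; C differs at 7 sites; D differs at 7 sites. The closest is A.

A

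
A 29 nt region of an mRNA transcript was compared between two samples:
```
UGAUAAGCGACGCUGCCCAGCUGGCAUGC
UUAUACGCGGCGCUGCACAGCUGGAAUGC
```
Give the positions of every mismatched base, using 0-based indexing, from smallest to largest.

Differences at position 1 (G→U), position 5 (A→C), position 9 (A→G), position 16 (C→A), position 24 (C→A).

1, 5, 9, 16, 24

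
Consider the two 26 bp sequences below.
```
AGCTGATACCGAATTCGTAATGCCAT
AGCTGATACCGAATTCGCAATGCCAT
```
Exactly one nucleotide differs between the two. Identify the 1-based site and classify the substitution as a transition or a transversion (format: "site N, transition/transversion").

The sequences differ only at site 18: T→C (pyrimidine→pyrimidine), a transition.

site 18, transition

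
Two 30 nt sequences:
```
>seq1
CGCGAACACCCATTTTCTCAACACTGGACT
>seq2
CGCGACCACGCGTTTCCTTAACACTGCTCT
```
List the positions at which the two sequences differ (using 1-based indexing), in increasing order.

Differences at position 6 (A→C), position 10 (C→G), position 12 (A→G), position 16 (T→C), position 19 (C→T), position 27 (G→C), position 28 (A→T).

6, 10, 12, 16, 19, 27, 28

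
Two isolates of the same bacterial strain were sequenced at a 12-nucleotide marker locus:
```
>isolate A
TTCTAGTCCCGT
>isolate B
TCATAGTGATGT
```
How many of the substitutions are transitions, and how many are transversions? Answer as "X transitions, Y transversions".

Transitions (purine↔purine or pyrimidine↔pyrimidine): 2 T→C, 10 C→T.
Transversions (purine↔pyrimidine): 3 C→A, 8 C→G, 9 C→A.

2 transitions, 3 transversions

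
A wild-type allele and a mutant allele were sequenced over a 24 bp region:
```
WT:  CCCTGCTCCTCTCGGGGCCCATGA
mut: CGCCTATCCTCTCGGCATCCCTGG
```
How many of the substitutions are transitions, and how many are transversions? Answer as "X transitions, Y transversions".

4 transitions, 5 transversions

Transitions (purine↔purine or pyrimidine↔pyrimidine): 4 T→C, 17 G→A, 18 C→T, 24 A→G.
Transversions (purine↔pyrimidine): 2 C→G, 5 G→T, 6 C→A, 16 G→C, 21 A→C.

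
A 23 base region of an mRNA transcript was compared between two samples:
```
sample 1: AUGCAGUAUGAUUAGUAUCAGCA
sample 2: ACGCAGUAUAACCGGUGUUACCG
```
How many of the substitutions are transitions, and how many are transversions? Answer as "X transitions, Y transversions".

Transitions (purine↔purine or pyrimidine↔pyrimidine): 2 U→C, 10 G→A, 12 U→C, 13 U→C, 14 A→G, 17 A→G, 19 C→U, 23 A→G.
Transversions (purine↔pyrimidine): 21 G→C.

8 transitions, 1 transversion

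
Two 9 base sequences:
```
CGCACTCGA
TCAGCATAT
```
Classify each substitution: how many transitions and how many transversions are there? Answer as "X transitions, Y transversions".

4 transitions, 4 transversions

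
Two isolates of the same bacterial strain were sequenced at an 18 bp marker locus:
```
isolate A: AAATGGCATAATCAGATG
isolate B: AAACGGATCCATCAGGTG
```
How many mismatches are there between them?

Comparing position by position, 6 positions differ: 4 (T/C), 7 (C/A), 8 (A/T), 9 (T/C), 10 (A/C), 16 (A/G).

6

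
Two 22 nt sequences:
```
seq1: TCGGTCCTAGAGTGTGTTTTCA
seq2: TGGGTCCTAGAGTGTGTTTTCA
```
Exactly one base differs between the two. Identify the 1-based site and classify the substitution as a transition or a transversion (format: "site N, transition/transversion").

site 2, transversion

The sequences differ only at site 2: C→G (pyrimidine→purine), a transversion.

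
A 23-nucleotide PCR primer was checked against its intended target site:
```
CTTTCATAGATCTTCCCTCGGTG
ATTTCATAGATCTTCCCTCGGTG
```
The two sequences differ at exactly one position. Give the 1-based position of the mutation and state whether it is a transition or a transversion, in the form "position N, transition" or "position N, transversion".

position 1, transversion

Position 1 changes C→A. C is a pyrimidine and A is a purine, so this is a transversion.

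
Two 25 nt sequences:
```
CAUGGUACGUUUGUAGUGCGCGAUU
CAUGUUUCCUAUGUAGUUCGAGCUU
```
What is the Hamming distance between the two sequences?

7

Comparing position by position, 7 sites differ: 5 (G/U), 7 (A/U), 9 (G/C), 11 (U/A), 18 (G/U), 21 (C/A), 23 (A/C).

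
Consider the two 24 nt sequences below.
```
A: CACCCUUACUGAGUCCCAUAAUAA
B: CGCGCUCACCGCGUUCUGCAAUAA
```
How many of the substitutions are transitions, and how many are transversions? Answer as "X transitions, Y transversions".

Transitions (purine↔purine or pyrimidine↔pyrimidine): 2 A→G, 7 U→C, 10 U→C, 15 C→U, 17 C→U, 18 A→G, 19 U→C.
Transversions (purine↔pyrimidine): 4 C→G, 12 A→C.

7 transitions, 2 transversions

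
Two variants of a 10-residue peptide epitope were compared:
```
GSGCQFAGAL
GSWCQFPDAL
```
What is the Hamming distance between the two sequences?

3

The sequences differ at positions 3, 7, 8 (1-based) — 3 in total.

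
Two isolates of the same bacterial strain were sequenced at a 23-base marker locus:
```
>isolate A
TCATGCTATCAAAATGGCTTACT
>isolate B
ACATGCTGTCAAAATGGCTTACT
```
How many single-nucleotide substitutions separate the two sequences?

2

Mismatches (1-based): base 1: T→A; base 8: A→G.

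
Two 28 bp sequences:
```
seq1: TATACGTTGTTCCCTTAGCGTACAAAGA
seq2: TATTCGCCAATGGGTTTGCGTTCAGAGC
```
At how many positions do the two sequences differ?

12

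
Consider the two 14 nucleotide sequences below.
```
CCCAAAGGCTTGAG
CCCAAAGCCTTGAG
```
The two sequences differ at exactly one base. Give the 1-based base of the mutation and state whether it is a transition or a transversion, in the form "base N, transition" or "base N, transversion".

base 8, transversion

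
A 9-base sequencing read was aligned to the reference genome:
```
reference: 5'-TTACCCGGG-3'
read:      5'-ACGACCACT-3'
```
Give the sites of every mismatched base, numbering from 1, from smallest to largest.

Differences at site 1 (T→A), site 2 (T→C), site 3 (A→G), site 4 (C→A), site 7 (G→A), site 8 (G→C), site 9 (G→T).

1, 2, 3, 4, 7, 8, 9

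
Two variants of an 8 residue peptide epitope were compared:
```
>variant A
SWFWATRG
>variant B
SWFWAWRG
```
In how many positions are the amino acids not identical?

1

Comparing position by position, 1 position differs: 6 (T/W).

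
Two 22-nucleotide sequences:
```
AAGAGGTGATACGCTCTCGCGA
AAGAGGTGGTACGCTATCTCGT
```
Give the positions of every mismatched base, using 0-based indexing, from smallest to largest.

8, 15, 18, 21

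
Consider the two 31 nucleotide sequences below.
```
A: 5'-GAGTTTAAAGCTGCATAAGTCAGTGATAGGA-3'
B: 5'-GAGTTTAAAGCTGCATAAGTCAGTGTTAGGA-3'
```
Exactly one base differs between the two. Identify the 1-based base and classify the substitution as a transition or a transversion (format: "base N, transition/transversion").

The sequences differ only at base 26: A→T (purine→pyrimidine), a transversion.

base 26, transversion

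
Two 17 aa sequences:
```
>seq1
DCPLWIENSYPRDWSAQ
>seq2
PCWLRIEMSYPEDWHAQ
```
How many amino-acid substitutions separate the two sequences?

Mismatches (1-based): position 1: D→P; position 3: P→W; position 5: W→R; position 8: N→M; position 12: R→E; position 15: S→H.

6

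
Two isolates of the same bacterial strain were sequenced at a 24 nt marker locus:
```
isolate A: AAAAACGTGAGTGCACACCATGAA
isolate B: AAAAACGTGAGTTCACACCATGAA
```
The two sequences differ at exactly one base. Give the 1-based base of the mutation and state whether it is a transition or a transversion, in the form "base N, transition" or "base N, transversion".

base 13, transversion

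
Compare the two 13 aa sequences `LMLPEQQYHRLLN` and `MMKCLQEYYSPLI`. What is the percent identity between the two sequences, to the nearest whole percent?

31%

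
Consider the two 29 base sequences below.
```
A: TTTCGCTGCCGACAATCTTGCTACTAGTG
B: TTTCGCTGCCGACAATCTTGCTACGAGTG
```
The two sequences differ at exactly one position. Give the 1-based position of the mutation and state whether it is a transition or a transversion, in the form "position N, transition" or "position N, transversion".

position 25, transversion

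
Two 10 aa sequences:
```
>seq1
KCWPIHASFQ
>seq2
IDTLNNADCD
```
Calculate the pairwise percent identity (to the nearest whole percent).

10%

Mismatches at positions 1, 2, 3, 4, 5, 6, 8, 9, 10 (1-based): 9 of 10.
Identical positions: 1/10 = 10% → 10%.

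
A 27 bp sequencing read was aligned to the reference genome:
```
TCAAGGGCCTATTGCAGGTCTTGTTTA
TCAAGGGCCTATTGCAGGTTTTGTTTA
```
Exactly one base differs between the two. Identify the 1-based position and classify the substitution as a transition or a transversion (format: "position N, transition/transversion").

The sequences differ only at position 20: C→T (pyrimidine→pyrimidine), a transition.

position 20, transition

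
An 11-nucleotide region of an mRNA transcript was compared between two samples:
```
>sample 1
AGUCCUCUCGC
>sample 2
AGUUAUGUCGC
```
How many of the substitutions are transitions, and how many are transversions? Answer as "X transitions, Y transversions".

Transitions (purine↔purine or pyrimidine↔pyrimidine): 4 C→U.
Transversions (purine↔pyrimidine): 5 C→A, 7 C→G.

1 transition, 2 transversions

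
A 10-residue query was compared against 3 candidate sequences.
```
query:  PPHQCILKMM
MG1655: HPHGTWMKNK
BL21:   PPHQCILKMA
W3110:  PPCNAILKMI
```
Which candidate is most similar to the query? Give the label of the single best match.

BL21

MG1655 differs at 7 positions; BL21 differs at 1 position; W3110 differs at 4 positions. The closest is BL21.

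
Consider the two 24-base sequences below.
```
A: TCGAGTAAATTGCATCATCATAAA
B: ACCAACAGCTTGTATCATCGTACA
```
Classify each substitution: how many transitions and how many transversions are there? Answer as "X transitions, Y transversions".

Mismatches (1-based):
position 1: T→A (pyrimidine→purine, transversion)
position 3: G→C (purine→pyrimidine, transversion)
position 5: G→A (purine→purine, transition)
position 6: T→C (pyrimidine→pyrimidine, transition)
position 8: A→G (purine→purine, transition)
position 9: A→C (purine→pyrimidine, transversion)
position 13: C→T (pyrimidine→pyrimidine, transition)
position 20: A→G (purine→purine, transition)
position 23: A→C (purine→pyrimidine, transversion)

5 transitions, 4 transversions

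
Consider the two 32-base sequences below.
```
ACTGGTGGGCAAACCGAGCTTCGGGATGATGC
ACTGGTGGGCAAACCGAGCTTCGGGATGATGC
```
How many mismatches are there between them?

No positions differ; the sequences are identical.

0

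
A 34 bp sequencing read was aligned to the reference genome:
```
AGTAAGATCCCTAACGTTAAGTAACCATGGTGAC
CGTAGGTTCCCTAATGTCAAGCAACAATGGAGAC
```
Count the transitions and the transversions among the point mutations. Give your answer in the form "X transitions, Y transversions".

Transitions (purine↔purine or pyrimidine↔pyrimidine): 5 A→G, 15 C→T, 18 T→C, 22 T→C.
Transversions (purine↔pyrimidine): 1 A→C, 7 A→T, 26 C→A, 31 T→A.

4 transitions, 4 transversions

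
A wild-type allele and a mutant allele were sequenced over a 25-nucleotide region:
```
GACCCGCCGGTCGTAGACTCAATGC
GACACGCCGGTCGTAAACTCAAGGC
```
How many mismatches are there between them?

Comparing position by position, 3 sites differ: 4 (C/A), 16 (G/A), 23 (T/G).

3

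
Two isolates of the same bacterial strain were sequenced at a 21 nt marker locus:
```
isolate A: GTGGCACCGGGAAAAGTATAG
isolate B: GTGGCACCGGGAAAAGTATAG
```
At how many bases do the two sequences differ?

The two sequences are identical at every position.

0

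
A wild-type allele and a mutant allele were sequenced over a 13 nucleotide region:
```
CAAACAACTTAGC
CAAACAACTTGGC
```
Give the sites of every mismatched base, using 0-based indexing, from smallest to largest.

Scanning 0-based: 10: A/G.

10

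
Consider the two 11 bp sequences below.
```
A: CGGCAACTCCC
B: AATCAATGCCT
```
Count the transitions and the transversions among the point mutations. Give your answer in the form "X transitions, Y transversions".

3 transitions, 3 transversions

Mismatches (1-based):
position 1: C→A (pyrimidine→purine, transversion)
position 2: G→A (purine→purine, transition)
position 3: G→T (purine→pyrimidine, transversion)
position 7: C→T (pyrimidine→pyrimidine, transition)
position 8: T→G (pyrimidine→purine, transversion)
position 11: C→T (pyrimidine→pyrimidine, transition)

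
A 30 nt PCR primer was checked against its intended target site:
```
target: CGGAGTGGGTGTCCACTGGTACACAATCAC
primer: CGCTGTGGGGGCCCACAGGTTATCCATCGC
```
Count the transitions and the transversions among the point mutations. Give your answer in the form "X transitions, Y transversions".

Transitions (purine↔purine or pyrimidine↔pyrimidine): 12 T→C, 29 A→G.
Transversions (purine↔pyrimidine): 3 G→C, 4 A→T, 10 T→G, 17 T→A, 21 A→T, 22 C→A, 23 A→T, 25 A→C.

2 transitions, 8 transversions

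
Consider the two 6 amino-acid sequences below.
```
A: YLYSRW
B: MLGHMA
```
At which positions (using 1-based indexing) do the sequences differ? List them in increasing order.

Scanning 1-based: 1: Y/M; 3: Y/G; 4: S/H; 5: R/M; 6: W/A.

1, 3, 4, 5, 6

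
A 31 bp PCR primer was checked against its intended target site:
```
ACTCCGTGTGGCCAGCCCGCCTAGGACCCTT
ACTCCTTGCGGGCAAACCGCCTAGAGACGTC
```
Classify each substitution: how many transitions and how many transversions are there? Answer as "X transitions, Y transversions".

5 transitions, 5 transversions

Mismatches (1-based):
position 6: G→T (purine→pyrimidine, transversion)
position 9: T→C (pyrimidine→pyrimidine, transition)
position 12: C→G (pyrimidine→purine, transversion)
position 15: G→A (purine→purine, transition)
position 16: C→A (pyrimidine→purine, transversion)
position 25: G→A (purine→purine, transition)
position 26: A→G (purine→purine, transition)
position 27: C→A (pyrimidine→purine, transversion)
position 29: C→G (pyrimidine→purine, transversion)
position 31: T→C (pyrimidine→pyrimidine, transition)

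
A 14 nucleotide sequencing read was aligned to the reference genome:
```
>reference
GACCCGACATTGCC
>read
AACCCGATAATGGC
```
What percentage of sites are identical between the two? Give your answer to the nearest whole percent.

4 positions differ (1, 8, 10, 13), so 10 of 14 match: 10/14 = 71.43%.

71%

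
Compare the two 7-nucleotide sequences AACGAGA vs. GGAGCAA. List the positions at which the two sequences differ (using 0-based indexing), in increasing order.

Scanning 0-based: 0: A/G; 1: A/G; 2: C/A; 4: A/C; 5: G/A.

0, 1, 2, 4, 5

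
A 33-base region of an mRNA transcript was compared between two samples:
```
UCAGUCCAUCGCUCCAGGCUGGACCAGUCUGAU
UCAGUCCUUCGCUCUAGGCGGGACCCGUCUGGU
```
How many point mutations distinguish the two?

The sequences differ at positions 8, 15, 20, 26, 32 (1-based) — 5 in total.

5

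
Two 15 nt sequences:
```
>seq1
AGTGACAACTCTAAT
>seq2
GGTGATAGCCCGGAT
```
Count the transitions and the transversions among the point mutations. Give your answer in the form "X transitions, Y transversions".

5 transitions, 1 transversion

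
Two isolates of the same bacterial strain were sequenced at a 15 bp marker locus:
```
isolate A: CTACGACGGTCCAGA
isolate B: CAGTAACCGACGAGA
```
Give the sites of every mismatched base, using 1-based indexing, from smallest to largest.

Differences at site 2 (T→A), site 3 (A→G), site 4 (C→T), site 5 (G→A), site 8 (G→C), site 10 (T→A), site 12 (C→G).

2, 3, 4, 5, 8, 10, 12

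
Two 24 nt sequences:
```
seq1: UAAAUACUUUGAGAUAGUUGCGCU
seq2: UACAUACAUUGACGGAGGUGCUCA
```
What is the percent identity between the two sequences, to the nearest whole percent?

67%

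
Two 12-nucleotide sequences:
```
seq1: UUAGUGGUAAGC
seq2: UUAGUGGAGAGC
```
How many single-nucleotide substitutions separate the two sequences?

2

Mismatches (1-based): position 8: U→A; position 9: A→G.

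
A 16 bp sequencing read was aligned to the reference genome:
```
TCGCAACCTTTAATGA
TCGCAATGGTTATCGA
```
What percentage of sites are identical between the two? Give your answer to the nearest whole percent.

69%

5 positions differ (7, 8, 9, 13, 14), so 11 of 16 match: 11/16 = 68.75%.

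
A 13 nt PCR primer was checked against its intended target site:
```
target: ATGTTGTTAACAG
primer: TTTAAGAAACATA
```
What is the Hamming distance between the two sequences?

10

The sequences differ at sites 1, 3, 4, 5, 7, 8, 10, 11, 12, 13 (1-based) — 10 in total.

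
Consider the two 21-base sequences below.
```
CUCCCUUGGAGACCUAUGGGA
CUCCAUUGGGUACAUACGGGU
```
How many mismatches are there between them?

6

Mismatches (1-based): position 5: C→A; position 10: A→G; position 11: G→U; position 14: C→A; position 17: U→C; position 21: A→U.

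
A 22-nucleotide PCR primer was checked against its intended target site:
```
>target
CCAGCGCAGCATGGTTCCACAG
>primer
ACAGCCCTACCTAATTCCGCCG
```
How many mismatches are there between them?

Comparing position by position, 9 positions differ: 1 (C/A), 6 (G/C), 8 (A/T), 9 (G/A), 11 (A/C), 13 (G/A), 14 (G/A), 19 (A/G), 21 (A/C).

9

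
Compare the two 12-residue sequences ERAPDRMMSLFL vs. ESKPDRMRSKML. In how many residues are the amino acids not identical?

5

Mismatches (1-based): residue 2: R→S; residue 3: A→K; residue 8: M→R; residue 10: L→K; residue 11: F→M.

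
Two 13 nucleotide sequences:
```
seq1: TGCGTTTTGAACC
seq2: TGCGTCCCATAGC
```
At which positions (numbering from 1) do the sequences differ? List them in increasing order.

6, 7, 8, 9, 10, 12

Scanning 1-based: 6: T/C; 7: T/C; 8: T/C; 9: G/A; 10: A/T; 12: C/G.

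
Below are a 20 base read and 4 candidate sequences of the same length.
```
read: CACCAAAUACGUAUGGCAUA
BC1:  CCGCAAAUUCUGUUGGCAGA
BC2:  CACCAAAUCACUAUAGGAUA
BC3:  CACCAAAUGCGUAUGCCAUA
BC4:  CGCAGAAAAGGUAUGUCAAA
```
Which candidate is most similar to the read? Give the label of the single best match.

BC3

BC1 differs at 7 positions; BC2 differs at 5 positions; BC3 differs at 2 positions; BC4 differs at 7 positions. The closest is BC3.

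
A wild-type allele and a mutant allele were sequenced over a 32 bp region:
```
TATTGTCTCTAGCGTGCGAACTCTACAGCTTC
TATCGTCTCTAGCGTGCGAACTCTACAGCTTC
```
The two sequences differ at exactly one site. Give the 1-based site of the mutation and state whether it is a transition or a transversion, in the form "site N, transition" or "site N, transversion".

site 4, transition

The sequences differ only at site 4: T→C (pyrimidine→pyrimidine), a transition.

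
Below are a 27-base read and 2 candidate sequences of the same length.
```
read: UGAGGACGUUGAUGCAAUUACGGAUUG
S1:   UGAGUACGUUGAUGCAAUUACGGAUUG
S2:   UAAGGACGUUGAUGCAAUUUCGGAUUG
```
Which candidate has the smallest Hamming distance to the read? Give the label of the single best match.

S1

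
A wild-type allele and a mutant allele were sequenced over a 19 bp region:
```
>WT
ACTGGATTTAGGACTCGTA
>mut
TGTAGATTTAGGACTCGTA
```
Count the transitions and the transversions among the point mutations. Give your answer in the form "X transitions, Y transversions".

1 transition, 2 transversions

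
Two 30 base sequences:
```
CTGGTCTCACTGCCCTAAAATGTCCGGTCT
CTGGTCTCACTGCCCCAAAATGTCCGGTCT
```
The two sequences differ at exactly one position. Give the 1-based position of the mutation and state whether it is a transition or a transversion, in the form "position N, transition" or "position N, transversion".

Position 16 changes T→C. T is a pyrimidine and C is a pyrimidine, so this is a transition.

position 16, transition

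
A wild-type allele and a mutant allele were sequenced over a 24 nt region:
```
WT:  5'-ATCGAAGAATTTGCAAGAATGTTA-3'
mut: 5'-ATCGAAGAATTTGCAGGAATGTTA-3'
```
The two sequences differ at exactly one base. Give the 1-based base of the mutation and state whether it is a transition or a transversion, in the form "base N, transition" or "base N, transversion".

The sequences differ only at base 16: A→G (purine→purine), a transition.

base 16, transition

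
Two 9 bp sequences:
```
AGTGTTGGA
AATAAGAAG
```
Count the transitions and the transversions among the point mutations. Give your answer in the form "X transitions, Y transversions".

Transitions (purine↔purine or pyrimidine↔pyrimidine): 2 G→A, 4 G→A, 7 G→A, 8 G→A, 9 A→G.
Transversions (purine↔pyrimidine): 5 T→A, 6 T→G.

5 transitions, 2 transversions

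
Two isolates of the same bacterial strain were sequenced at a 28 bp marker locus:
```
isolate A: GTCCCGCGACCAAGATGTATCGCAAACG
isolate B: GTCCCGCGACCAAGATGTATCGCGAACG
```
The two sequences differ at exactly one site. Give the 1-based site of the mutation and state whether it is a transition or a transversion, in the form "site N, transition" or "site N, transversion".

The sequences differ only at site 24: A→G (purine→purine), a transition.

site 24, transition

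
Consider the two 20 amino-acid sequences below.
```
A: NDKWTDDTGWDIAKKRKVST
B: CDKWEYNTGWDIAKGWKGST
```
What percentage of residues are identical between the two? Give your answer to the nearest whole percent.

65%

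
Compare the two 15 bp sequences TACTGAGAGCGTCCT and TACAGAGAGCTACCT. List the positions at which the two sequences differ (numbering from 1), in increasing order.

4, 11, 12

Scanning 1-based: 4: T/A; 11: G/T; 12: T/A.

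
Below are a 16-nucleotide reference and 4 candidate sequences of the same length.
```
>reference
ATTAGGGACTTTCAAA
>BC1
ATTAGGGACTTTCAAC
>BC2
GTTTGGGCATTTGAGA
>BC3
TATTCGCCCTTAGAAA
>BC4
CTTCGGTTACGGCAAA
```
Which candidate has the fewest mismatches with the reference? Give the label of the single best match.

BC1 differs at 1 site; BC2 differs at 6 sites; BC3 differs at 8 sites; BC4 differs at 8 sites. The closest is BC1.

BC1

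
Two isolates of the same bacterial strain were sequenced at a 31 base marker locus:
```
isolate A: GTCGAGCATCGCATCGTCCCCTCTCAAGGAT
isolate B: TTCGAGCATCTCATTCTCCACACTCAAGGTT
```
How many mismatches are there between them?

7

Comparing position by position, 7 bases differ: 1 (G/T), 11 (G/T), 15 (C/T), 16 (G/C), 20 (C/A), 22 (T/A), 30 (A/T).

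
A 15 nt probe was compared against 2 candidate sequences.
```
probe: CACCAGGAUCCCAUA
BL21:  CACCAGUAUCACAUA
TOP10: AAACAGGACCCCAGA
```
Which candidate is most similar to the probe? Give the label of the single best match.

BL21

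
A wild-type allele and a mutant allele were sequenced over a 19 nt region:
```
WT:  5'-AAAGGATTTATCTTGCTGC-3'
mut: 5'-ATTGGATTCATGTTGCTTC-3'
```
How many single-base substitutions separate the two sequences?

5

Comparing position by position, 5 bases differ: 2 (A/T), 3 (A/T), 9 (T/C), 12 (C/G), 18 (G/T).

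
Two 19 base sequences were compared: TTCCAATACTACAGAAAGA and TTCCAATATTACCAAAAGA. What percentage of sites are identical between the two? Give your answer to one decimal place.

84.2%

3 positions differ (9, 13, 14), so 16 of 19 match: 16/19 = 84.21%.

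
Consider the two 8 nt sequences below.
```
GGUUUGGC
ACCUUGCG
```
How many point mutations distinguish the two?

5

Comparing position by position, 5 bases differ: 1 (G/A), 2 (G/C), 3 (U/C), 7 (G/C), 8 (C/G).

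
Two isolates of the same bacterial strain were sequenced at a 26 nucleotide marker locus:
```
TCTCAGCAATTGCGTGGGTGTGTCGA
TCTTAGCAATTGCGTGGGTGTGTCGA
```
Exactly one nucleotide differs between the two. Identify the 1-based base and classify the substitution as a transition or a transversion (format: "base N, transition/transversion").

The sequences differ only at base 4: C→T (pyrimidine→pyrimidine), a transition.

base 4, transition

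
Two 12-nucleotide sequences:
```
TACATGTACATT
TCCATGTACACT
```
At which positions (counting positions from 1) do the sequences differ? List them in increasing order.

2, 11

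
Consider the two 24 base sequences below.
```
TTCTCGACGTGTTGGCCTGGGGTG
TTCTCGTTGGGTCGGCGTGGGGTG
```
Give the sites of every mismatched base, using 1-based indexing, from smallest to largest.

7, 8, 10, 13, 17

Differences at site 7 (A→T), site 8 (C→T), site 10 (T→G), site 13 (T→C), site 17 (C→G).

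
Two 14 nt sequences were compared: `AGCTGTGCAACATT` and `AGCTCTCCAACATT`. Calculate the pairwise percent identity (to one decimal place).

85.7%

2 positions differ (5, 7), so 12 of 14 match: 12/14 = 85.71%.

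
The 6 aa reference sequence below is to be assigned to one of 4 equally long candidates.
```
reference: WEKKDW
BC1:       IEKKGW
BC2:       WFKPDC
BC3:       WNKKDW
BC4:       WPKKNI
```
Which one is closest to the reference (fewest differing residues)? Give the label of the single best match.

Hamming distances to reference — BC1: 2; BC2: 3; BC3: 1; BC4: 3.
Smallest is BC3 with 1 mismatch.

BC3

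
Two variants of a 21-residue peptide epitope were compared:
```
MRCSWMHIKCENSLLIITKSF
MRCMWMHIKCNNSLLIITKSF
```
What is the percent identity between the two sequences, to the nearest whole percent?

Mismatches at positions 4, 11 (1-based): 2 of 21.
Identical positions: 19/21 = 90.48% → 90%.

90%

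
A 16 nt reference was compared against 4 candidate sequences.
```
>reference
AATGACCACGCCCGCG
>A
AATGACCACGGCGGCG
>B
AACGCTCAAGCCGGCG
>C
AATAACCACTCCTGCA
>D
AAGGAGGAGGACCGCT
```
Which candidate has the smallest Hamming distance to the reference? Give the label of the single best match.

A

Hamming distances to reference — A: 2; B: 5; C: 4; D: 6.
Smallest is A with 2 mismatches.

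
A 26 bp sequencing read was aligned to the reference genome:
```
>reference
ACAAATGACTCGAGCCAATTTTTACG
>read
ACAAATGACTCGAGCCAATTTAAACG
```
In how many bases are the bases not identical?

2

Mismatches (1-based): base 22: T→A; base 23: T→A.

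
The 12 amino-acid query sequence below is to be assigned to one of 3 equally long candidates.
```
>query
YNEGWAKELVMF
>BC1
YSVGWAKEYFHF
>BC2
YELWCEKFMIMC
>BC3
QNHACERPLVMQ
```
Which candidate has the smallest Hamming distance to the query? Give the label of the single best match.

BC1

Hamming distances to query — BC1: 5; BC2: 9; BC3: 8.
Smallest is BC1 with 5 mismatches.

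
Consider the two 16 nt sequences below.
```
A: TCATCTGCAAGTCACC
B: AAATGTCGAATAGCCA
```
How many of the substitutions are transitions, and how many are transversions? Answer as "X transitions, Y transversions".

Mismatches (1-based):
position 1: T→A (pyrimidine→purine, transversion)
position 2: C→A (pyrimidine→purine, transversion)
position 5: C→G (pyrimidine→purine, transversion)
position 7: G→C (purine→pyrimidine, transversion)
position 8: C→G (pyrimidine→purine, transversion)
position 11: G→T (purine→pyrimidine, transversion)
position 12: T→A (pyrimidine→purine, transversion)
position 13: C→G (pyrimidine→purine, transversion)
position 14: A→C (purine→pyrimidine, transversion)
position 16: C→A (pyrimidine→purine, transversion)

0 transitions, 10 transversions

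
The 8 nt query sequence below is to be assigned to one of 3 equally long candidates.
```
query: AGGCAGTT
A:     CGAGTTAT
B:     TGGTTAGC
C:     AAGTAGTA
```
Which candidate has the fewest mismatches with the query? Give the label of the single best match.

A differs at 6 sites; B differs at 6 sites; C differs at 3 sites. The closest is C.

C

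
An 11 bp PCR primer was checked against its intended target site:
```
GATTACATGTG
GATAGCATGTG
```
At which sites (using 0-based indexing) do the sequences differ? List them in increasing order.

3, 4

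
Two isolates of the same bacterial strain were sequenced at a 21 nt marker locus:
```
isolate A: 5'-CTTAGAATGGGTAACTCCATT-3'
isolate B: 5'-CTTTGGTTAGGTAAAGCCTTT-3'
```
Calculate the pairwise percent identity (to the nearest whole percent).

67%

7 positions differ (4, 6, 7, 9, 15, 16, 19), so 14 of 21 match: 14/21 = 66.67%.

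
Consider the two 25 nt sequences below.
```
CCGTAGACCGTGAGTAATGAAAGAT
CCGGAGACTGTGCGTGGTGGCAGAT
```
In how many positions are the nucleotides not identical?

Comparing position by position, 7 positions differ: 4 (T/G), 9 (C/T), 13 (A/C), 16 (A/G), 17 (A/G), 20 (A/G), 21 (A/C).

7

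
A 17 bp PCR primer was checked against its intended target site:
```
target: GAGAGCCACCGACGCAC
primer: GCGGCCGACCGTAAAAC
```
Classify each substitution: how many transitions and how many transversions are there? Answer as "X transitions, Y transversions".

2 transitions, 6 transversions

Mismatches (1-based):
position 2: A→C (purine→pyrimidine, transversion)
position 4: A→G (purine→purine, transition)
position 5: G→C (purine→pyrimidine, transversion)
position 7: C→G (pyrimidine→purine, transversion)
position 12: A→T (purine→pyrimidine, transversion)
position 13: C→A (pyrimidine→purine, transversion)
position 14: G→A (purine→purine, transition)
position 15: C→A (pyrimidine→purine, transversion)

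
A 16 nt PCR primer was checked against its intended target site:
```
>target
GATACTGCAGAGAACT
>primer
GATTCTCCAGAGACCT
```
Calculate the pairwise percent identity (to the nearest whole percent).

81%

Mismatches at positions 4, 7, 14 (1-based): 3 of 16.
Identical positions: 13/16 = 81.25% → 81%.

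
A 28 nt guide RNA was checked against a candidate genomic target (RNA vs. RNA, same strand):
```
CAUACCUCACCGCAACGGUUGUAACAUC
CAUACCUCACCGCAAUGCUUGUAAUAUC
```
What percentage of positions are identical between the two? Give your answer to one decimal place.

3 positions differ (16, 18, 25), so 25 of 28 match: 25/28 = 89.29%.

89.3%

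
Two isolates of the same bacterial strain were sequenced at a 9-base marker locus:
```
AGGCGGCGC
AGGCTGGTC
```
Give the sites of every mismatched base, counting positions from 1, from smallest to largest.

Scanning 1-based: 5: G/T; 7: C/G; 8: G/T.

5, 7, 8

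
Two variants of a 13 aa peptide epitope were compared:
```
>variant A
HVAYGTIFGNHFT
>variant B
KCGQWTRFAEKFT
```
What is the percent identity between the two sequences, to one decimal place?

30.8%

Mismatches at positions 1, 2, 3, 4, 5, 7, 9, 10, 11 (1-based): 9 of 13.
Identical positions: 4/13 = 30.77% → 30.8%.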